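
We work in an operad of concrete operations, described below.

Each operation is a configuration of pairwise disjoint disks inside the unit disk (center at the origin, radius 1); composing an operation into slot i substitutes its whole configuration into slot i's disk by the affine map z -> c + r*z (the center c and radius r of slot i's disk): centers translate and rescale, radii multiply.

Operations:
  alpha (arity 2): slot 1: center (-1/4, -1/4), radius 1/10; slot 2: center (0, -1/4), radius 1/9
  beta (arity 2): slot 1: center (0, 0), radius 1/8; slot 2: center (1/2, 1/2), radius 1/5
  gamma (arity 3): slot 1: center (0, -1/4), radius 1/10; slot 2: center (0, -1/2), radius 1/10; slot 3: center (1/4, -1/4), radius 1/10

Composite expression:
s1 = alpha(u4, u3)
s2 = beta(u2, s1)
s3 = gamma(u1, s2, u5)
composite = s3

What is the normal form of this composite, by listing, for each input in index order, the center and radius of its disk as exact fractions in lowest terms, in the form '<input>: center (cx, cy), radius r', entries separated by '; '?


u1: center (0, -1/4), radius 1/10; u2: center (0, -1/2), radius 1/80; u3: center (1/20, -91/200), radius 1/450; u4: center (9/200, -91/200), radius 1/500; u5: center (1/4, -1/4), radius 1/10

Below gamma, radii multiply path by path; the u-disk centers shift.
u1: after 1 affine step, its disk has center (0, -1/4), radius 1/10
u2: after 2 affine steps, its disk has center (0, -1/2), radius 1/80
u4: after 3 affine steps, its disk has center (9/200, -91/200), radius 1/500
u3: after 3 affine steps, its disk has center (1/20, -91/200), radius 1/450
u5: after 1 affine step, its disk has center (1/4, -1/4), radius 1/10


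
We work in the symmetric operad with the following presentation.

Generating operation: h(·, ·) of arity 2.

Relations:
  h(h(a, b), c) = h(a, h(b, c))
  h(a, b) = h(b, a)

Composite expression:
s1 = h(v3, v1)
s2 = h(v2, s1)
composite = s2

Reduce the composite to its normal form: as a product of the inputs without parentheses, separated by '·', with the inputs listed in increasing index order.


v1 · v2 · v3

Shape and order are irrelevant to h; the v-input set decides.
h(v3, v1) spells out as v3 · v1
h(v2, h(v3, v1)) spells out as v2 · v3 · v1
commutativity sorts the factors: v1 · v2 · v3


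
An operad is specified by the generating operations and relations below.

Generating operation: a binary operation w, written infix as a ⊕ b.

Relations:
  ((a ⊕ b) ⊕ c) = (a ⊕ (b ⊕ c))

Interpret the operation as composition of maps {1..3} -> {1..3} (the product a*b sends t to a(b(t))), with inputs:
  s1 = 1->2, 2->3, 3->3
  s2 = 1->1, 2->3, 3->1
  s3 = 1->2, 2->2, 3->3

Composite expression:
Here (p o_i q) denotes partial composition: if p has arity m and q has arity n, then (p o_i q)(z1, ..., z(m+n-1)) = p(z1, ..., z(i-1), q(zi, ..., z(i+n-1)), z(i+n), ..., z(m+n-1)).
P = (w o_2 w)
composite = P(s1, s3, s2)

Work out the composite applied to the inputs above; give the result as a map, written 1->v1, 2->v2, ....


1->3, 2->3, 3->3

(s3 ⊕ s2) = 1->2, 2->3, 3->2
(s1 ⊕ (s3 ⊕ s2)) = 1->3, 2->3, 3->3


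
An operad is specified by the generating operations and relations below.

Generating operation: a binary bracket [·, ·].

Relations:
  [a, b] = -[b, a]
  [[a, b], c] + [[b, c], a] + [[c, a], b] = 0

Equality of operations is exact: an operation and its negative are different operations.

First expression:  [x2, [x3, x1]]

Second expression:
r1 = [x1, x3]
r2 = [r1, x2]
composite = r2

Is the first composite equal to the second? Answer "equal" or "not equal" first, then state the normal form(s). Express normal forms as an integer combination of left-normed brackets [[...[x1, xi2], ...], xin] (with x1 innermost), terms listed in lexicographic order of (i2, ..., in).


equal; the common form is [[x1, x3], x2]

In normal form, the first expression is [[x1, x3], x2]
In normal form, the second expression is [[x1, x3], x2]
Same normal form: equal.


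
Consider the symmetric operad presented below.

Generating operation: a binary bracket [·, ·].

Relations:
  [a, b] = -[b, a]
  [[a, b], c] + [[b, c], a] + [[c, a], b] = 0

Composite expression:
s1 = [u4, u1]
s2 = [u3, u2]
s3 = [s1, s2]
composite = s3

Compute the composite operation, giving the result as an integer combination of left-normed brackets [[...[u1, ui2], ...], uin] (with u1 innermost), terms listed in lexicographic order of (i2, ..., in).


[[[u1, u4], u2], u3] - [[[u1, u4], u3], u2]

Expand each bracket as ab - ba; the u1-initial words give the coefficients.
Composite bracket: [[u4, u1], [u3, u2]]
The bracket unfolds into 8 signed words via [a, b] = ab - ba (2^3 = 8).
Collect the words opening with u1:
  from u1u4u2u3, sign +1: term +[[[u1, u4], u2], u3]
  from u1u4u3u2, sign -1: term -[[[u1, u4], u3], u2]


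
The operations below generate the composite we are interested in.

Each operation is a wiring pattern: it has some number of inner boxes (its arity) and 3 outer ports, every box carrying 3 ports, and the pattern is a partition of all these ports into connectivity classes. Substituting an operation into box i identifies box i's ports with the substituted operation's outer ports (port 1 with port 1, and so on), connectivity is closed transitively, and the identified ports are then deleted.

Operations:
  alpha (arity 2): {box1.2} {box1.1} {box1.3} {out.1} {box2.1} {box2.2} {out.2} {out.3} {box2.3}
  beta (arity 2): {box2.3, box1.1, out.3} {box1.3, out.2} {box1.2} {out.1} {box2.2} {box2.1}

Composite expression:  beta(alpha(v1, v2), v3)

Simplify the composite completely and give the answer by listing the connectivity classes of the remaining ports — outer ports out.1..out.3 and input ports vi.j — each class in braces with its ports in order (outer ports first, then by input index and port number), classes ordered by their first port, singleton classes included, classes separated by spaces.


{out.1} {out.2} {out.3, v3.3} {v1.1} {v1.2} {v1.3} {v2.1} {v2.2} {v2.3} {v3.1} {v3.2}

After gluing at beta, chains via deleted ports link the v-ports.
stage alpha: inputs (v1, v2), connectivity {out.1} {out.2} {out.3} {v1.1} {v1.2} {v1.3} {v2.1} {v2.2} {v2.3}, out.j its boundary
stage beta: inputs (v1, v2, v3), connectivity {out.1} {out.2} {out.3, v3.3} {v1.1} {v1.2} {v1.3} {v2.1} {v2.2} {v2.3} {v3.1} {v3.2}, out.j its boundary


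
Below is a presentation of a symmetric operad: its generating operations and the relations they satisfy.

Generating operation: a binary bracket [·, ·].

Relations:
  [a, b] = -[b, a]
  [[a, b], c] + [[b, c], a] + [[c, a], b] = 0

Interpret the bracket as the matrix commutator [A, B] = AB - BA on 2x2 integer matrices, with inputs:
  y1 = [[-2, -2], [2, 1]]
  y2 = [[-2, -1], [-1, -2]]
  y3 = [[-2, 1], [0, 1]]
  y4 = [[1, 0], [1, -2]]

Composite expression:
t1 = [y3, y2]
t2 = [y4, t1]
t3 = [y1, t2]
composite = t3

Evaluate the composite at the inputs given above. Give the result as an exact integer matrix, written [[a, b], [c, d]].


[y3, y2] = [[-1, 3], [-3, 1]]
[y4, [y3, y2]] = [[-3, 9], [7, 3]]
[y1, [y4, [y3, y2]]] = [[-32, -39], [9, 32]]

[[-32, -39], [9, 32]]


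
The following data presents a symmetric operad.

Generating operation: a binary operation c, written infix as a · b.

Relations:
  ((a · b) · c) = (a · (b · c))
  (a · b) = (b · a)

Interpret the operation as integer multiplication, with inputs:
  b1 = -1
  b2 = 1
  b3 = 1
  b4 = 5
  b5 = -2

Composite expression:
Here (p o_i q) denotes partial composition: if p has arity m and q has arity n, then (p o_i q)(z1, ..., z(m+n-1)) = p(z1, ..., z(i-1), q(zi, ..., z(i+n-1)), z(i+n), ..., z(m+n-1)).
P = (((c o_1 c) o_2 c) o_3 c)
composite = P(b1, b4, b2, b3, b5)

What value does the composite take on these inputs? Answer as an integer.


10

(b2 · b3) = 1
(b4 · (b2 · b3)) = 5
(b1 · (b4 · (b2 · b3))) = -5
((b1 · (b4 · (b2 · b3))) · b5) = 10


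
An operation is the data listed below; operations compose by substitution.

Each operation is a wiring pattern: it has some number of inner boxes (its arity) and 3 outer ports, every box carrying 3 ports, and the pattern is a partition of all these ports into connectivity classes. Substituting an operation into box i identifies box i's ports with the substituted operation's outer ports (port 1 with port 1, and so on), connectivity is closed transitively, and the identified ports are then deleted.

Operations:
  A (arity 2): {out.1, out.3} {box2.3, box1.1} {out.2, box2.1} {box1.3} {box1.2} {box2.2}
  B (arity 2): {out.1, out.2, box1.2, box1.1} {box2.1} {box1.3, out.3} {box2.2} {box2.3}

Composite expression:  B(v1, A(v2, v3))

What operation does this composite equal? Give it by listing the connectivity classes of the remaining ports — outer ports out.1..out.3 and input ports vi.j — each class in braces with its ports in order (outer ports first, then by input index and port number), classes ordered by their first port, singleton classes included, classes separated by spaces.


{out.1, out.2, v1.1, v1.2} {out.3, v1.3} {v2.1, v3.3} {v2.2} {v2.3} {v3.1} {v3.2}

After gluing at B, chains via deleted ports link the v-ports.
stage A: inputs (v2, v3), connectivity {out.1, out.3} {out.2, v3.1} {v2.1, v3.3} {v2.2} {v2.3} {v3.2}, out.j its boundary
stage B: inputs (v1, v2, v3), connectivity {out.1, out.2, v1.1, v1.2} {out.3, v1.3} {v2.1, v3.3} {v2.2} {v2.3} {v3.1} {v3.2}, out.j its boundary


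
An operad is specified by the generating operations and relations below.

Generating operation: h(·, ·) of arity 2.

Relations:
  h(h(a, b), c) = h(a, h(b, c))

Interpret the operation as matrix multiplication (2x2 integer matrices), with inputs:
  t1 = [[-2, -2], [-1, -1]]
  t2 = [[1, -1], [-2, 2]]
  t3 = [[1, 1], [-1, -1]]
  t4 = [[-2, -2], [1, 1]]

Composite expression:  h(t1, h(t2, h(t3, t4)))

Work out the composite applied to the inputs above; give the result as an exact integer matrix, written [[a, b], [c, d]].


[[-4, -4], [-2, -2]]


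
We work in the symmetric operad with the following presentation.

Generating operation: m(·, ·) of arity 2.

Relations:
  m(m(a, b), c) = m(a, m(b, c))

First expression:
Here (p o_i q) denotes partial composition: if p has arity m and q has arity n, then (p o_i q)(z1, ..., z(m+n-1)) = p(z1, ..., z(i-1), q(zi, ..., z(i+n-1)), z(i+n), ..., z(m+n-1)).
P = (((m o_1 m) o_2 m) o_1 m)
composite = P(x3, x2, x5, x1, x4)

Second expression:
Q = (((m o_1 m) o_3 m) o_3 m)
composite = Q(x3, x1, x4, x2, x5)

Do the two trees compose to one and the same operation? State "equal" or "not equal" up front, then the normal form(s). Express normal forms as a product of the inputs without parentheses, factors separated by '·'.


not equal; first: x3 · x2 · x5 · x1 · x4; second: x3 · x1 · x4 · x2 · x5

The first expression reduces to x3 · x2 · x5 · x1 · x4
The second expression reduces to x3 · x1 · x4 · x2 · x5
No match — not equal.


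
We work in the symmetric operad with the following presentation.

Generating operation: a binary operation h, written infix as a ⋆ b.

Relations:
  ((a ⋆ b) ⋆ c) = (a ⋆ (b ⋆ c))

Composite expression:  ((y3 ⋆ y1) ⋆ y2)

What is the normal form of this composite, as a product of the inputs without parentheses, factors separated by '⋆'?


y3 ⋆ y1 ⋆ y2

Associativity of h dissolves the nesting; only the y-input order survives.
(y3 ⋆ y1) reduces to y3 ⋆ y1
((y3 ⋆ y1) ⋆ y2) reduces to y3 ⋆ y1 ⋆ y2


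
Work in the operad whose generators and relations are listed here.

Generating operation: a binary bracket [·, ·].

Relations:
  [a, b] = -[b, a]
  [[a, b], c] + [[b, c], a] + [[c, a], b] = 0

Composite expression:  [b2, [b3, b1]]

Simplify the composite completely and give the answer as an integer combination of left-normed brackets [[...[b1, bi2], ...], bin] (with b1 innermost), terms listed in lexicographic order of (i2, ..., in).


Antisymmetry and Jacobi reduce to b1-anchored left-normed brackets.
Composite bracket: [b2, [b3, b1]]
Each bracket splits as ab - ba, giving 4 signed words (2^2 = 4).
Words beginning with b1 determine it all:
  from b1b3b2, sign +1: term +[[b1, b3], b2]

[[b1, b3], b2]


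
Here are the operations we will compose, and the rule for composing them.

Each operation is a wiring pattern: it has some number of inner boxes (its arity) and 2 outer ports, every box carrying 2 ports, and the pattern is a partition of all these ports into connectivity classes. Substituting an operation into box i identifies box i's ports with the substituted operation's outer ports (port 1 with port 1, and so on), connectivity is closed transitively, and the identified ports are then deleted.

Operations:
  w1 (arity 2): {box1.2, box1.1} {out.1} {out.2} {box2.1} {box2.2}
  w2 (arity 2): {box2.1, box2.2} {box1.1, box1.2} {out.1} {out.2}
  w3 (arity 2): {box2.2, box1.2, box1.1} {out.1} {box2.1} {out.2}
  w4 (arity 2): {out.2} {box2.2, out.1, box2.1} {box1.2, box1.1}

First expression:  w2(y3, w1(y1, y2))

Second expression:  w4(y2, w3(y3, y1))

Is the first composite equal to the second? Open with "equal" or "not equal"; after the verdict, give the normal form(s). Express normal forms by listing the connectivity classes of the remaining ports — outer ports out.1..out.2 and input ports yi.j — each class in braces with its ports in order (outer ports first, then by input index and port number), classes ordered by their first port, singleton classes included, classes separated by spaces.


not equal; first: {out.1} {out.2} {y1.1, y1.2} {y2.1} {y2.2} {y3.1, y3.2}; second: {out.1} {out.2} {y1.1} {y1.2, y3.1, y3.2} {y2.1, y2.2}

Reducing the first expression gives {out.1} {out.2} {y1.1, y1.2} {y2.1} {y2.2} {y3.1, y3.2}
Reducing the second expression gives {out.1} {out.2} {y1.1} {y1.2, y3.1, y3.2} {y2.1, y2.2}
They disagree, so not equal.


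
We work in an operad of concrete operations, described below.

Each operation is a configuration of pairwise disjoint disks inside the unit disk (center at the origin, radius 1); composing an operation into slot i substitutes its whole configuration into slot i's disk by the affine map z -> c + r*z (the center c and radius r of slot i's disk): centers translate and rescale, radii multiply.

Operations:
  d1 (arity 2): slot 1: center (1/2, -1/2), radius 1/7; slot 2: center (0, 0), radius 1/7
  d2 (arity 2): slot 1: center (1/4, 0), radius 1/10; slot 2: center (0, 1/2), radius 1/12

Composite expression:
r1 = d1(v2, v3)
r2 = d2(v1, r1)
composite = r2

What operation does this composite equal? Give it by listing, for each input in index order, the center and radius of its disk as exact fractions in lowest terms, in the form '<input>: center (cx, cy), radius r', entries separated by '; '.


v1: center (1/4, 0), radius 1/10; v2: center (1/24, 11/24), radius 1/84; v3: center (0, 1/2), radius 1/84

Follow each v-input down from d2: c' goes to c + r*c', radius to r*r'.
v1 passes through 1 substitution, ending at center (1/4, 0), radius 1/10
v2 passes through 2 substitutions, ending at center (1/24, 11/24), radius 1/84
v3 passes through 2 substitutions, ending at center (0, 1/2), radius 1/84


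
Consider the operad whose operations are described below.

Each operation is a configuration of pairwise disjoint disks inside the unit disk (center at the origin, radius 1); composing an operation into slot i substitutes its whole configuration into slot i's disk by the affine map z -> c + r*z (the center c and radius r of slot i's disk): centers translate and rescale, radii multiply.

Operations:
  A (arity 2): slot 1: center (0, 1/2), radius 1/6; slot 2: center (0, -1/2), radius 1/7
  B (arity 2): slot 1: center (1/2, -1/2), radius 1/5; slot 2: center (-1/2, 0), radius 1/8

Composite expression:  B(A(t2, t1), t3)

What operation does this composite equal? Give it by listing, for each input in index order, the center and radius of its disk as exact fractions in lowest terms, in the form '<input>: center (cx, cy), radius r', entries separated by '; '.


Below B, radii multiply path by path; the t-disk centers shift.
t2 passes through 2 substitutions, ending at center (1/2, -2/5), radius 1/30
t1 passes through 2 substitutions, ending at center (1/2, -3/5), radius 1/35
t3 passes through 1 substitution, ending at center (-1/2, 0), radius 1/8

t1: center (1/2, -3/5), radius 1/35; t2: center (1/2, -2/5), radius 1/30; t3: center (-1/2, 0), radius 1/8


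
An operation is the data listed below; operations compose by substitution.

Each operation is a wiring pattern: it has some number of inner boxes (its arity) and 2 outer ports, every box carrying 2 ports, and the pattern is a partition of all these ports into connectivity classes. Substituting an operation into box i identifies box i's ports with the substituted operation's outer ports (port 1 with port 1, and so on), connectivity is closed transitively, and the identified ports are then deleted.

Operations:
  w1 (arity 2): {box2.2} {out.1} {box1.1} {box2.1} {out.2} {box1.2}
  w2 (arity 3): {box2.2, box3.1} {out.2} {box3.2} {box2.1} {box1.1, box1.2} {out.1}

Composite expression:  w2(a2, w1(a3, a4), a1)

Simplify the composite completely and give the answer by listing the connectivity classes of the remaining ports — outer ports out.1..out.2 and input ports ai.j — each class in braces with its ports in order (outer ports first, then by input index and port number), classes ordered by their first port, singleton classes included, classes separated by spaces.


{out.1} {out.2} {a1.1} {a1.2} {a2.1, a2.2} {a3.1} {a3.2} {a4.1} {a4.2}

After gluing at w2, chains via deleted ports link the a-ports.
w1 over (a3, a4) gives {out.1} {out.2} {a3.1} {a3.2} {a4.1} {a4.2}, out.j being that stage's outer ports
w2 over (a2, a3, a4, a1) gives {out.1} {out.2} {a1.1} {a1.2} {a2.1, a2.2} {a3.1} {a3.2} {a4.1} {a4.2}, out.j being that stage's outer ports


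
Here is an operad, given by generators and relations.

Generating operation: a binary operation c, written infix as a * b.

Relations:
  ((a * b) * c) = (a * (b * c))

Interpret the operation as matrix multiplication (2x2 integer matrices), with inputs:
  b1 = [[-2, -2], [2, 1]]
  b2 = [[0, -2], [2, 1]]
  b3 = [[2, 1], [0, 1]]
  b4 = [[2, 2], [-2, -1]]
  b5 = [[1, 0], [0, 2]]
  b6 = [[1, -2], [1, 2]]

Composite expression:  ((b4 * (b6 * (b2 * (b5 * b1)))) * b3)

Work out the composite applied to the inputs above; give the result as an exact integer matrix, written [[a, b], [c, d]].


[[-64, -48], [48, 32]]

(b5 * b1) = [[-2, -2], [4, 2]]
(b2 * (b5 * b1)) = [[-8, -4], [0, -2]]
(b6 * (b2 * (b5 * b1))) = [[-8, 0], [-8, -8]]
(b4 * (b6 * (b2 * (b5 * b1)))) = [[-32, -16], [24, 8]]
((b4 * (b6 * (b2 * (b5 * b1)))) * b3) = [[-64, -48], [48, 32]]


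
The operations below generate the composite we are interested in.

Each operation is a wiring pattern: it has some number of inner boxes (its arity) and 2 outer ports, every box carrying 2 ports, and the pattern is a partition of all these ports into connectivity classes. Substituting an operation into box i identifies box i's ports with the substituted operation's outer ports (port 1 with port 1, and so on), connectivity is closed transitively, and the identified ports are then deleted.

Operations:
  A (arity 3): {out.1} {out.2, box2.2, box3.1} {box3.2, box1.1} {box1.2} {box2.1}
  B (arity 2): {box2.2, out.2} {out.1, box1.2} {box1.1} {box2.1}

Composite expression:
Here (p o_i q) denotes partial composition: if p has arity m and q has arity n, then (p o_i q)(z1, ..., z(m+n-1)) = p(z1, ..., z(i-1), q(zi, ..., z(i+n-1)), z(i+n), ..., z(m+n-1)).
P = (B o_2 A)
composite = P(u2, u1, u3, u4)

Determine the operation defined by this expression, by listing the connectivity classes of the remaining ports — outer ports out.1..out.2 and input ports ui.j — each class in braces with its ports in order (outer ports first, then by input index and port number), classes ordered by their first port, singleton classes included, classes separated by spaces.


{out.1, u2.2} {out.2, u3.2, u4.1} {u1.1, u4.2} {u1.2} {u2.1} {u3.1}

Substituting into B glues patterns; closure does the rest.
the subtree at A composes to {out.1} {out.2, u3.2, u4.1} {u1.1, u4.2} {u1.2} {u3.1} on (u1, u3, u4); out.j = own outer ports
the subtree at B composes to {out.1, u2.2} {out.2, u3.2, u4.1} {u1.1, u4.2} {u1.2} {u2.1} {u3.1} on (u2, u1, u3, u4); out.j = own outer ports


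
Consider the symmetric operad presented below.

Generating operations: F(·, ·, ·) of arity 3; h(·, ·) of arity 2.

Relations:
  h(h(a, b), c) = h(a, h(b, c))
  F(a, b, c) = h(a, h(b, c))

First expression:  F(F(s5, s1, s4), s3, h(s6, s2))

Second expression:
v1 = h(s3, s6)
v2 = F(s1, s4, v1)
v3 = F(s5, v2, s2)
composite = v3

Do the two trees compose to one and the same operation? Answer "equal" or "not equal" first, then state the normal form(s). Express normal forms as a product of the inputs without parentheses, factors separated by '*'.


equal — both sides give s5 * s1 * s4 * s3 * s6 * s2

Reducing the first expression gives s5 * s1 * s4 * s3 * s6 * s2
Reducing the second expression gives s5 * s1 * s4 * s3 * s6 * s2
One common form — equal.


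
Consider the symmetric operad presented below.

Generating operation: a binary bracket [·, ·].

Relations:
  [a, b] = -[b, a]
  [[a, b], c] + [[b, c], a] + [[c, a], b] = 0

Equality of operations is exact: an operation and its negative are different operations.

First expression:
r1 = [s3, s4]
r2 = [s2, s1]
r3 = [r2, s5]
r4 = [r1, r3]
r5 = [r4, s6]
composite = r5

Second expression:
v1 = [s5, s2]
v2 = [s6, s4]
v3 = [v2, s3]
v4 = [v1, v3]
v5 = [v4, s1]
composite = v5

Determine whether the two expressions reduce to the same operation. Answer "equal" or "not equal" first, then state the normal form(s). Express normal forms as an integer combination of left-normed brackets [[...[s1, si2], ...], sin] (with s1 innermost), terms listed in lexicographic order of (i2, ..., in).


not equal — first [[[[[s1, s2], s5], s3], s4], s6] - [[[[[s1, s2], s5], s4], s3], s6], second [[[[[s1, s2], s5], s3], s4], s6] - [[[[[s1, s2], s5], s3], s6], s4] - [[[[[s1, s2], s5], s4], s6], s3] + [[[[[s1, s2], s5], s6], s4], s3] - [[[[[s1, s3], s4], s6], s2], s5] + [[[[[s1, s3], s4], s6], s5], s2] + [[[[[s1, s3], s6], s4], s2], s5] - [[[[[s1, s3], s6], s4], s5], s2] + [[[[[s1, s4], s6], s3], s2], s5] - [[[[[s1, s4], s6], s3], s5], s2] - [[[[[s1, s5], s2], s3], s4], s6] + [[[[[s1, s5], s2], s3], s6], s4] + [[[[[s1, s5], s2], s4], s6], s3] - [[[[[s1, s5], s2], s6], s4], s3] - [[[[[s1, s6], s4], s3], s2], s5] + [[[[[s1, s6], s4], s3], s5], s2]

The first composite normalizes to [[[[[s1, s2], s5], s3], s4], s6] - [[[[[s1, s2], s5], s4], s3], s6]
The second composite normalizes to [[[[[s1, s2], s5], s3], s4], s6] - [[[[[s1, s2], s5], s3], s6], s4] - [[[[[s1, s2], s5], s4], s6], s3] + [[[[[s1, s2], s5], s6], s4], s3] - [[[[[s1, s3], s4], s6], s2], s5] + [[[[[s1, s3], s4], s6], s5], s2] + [[[[[s1, s3], s6], s4], s2], s5] - [[[[[s1, s3], s6], s4], s5], s2] + [[[[[s1, s4], s6], s3], s2], s5] - [[[[[s1, s4], s6], s3], s5], s2] - [[[[[s1, s5], s2], s3], s4], s6] + [[[[[s1, s5], s2], s3], s6], s4] + [[[[[s1, s5], s2], s4], s6], s3] - [[[[[s1, s5], s2], s6], s4], s3] - [[[[[s1, s6], s4], s3], s2], s5] + [[[[[s1, s6], s4], s3], s5], s2]
Different reductions; not equal.


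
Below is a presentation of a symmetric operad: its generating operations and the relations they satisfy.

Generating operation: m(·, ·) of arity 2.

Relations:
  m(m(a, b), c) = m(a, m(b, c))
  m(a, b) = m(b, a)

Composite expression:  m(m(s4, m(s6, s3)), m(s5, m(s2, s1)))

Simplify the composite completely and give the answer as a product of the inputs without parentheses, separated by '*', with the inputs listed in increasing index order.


s1 * s2 * s3 * s4 * s5 * s6

Shape and order are irrelevant to m; the s-input set decides.
m(s6, s3) linearizes to s6 * s3
m(s4, m(s6, s3)) linearizes to s4 * s6 * s3
m(s2, s1) linearizes to s2 * s1
m(s5, m(s2, s1)) linearizes to s5 * s2 * s1
m(m(s4, m(s6, s3)), m(s5, m(s2, s1))) linearizes to s4 * s6 * s3 * s5 * s2 * s1
the factors in increasing index order: s1 * s2 * s3 * s4 * s5 * s6


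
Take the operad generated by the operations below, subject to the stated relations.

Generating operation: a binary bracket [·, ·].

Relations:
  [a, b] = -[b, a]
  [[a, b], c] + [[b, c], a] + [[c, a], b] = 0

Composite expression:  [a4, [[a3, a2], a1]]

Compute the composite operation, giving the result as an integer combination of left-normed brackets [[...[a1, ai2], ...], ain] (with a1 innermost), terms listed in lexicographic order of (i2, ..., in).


Expand each bracket as ab - ba; the a1-initial words give the coefficients.
Composite bracket: [a4, [[a3, a2], a1]]
Each bracket splits as ab - ba, giving 8 signed words (2^3 = 8).
Words beginning with a1 determine it all:
  a1a2a3a4 appears with sign -1, giving the term -[[[a1, a2], a3], a4]
  a1a3a2a4 appears with sign +1, giving the term +[[[a1, a3], a2], a4]

-[[[a1, a2], a3], a4] + [[[a1, a3], a2], a4]


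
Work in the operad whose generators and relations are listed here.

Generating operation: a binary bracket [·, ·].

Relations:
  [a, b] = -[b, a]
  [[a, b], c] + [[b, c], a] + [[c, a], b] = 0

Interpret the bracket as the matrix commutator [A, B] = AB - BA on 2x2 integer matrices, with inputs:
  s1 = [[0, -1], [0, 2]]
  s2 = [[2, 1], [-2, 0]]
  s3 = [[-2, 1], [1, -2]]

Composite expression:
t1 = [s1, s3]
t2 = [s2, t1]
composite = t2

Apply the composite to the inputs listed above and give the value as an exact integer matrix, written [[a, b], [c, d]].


[s1, s3] = [[-1, -2], [2, 1]]
[s2, [s1, s3]] = [[-2, -2], [0, 2]]

[[-2, -2], [0, 2]]


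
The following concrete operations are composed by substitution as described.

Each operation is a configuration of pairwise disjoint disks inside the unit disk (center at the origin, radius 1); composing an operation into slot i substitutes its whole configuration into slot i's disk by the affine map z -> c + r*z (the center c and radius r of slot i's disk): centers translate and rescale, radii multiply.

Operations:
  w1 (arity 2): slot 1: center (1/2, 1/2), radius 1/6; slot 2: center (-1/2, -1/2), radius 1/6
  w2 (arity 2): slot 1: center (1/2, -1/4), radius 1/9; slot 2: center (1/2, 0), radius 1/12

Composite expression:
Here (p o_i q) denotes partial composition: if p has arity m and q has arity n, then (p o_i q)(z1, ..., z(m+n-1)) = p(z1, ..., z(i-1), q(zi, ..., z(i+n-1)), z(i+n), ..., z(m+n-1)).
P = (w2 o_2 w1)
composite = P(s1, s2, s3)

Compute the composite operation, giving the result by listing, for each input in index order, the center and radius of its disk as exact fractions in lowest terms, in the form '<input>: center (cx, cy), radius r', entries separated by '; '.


s1: center (1/2, -1/4), radius 1/9; s2: center (13/24, 1/24), radius 1/72; s3: center (11/24, -1/24), radius 1/72

Below w2, radii multiply path by path; the s-disk centers shift.
s1 passes through 1 substitution, ending at center (1/2, -1/4), radius 1/9
s2 passes through 2 substitutions, ending at center (13/24, 1/24), radius 1/72
s3 passes through 2 substitutions, ending at center (11/24, -1/24), radius 1/72


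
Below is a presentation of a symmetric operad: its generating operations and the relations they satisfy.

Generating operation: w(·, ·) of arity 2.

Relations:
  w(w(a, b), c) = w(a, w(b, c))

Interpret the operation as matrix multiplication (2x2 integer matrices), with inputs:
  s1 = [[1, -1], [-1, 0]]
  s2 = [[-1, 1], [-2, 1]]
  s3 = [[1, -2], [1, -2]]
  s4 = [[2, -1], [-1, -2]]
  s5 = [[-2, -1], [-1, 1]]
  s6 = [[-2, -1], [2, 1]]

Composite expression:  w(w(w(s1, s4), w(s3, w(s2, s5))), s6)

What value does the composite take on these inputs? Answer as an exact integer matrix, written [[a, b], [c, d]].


[[8, 4], [-2, -1]]


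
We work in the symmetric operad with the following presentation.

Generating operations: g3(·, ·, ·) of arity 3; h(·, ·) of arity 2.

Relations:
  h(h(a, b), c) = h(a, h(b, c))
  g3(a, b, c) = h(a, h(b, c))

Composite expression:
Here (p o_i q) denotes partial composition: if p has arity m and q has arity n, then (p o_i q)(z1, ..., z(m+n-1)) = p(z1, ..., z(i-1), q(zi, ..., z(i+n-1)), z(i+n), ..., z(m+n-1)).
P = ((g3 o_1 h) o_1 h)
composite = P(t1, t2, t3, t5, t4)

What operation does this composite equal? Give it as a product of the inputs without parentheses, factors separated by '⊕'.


t1 ⊕ t2 ⊕ t3 ⊕ t5 ⊕ t4

Associativity of g3 dissolves the nesting; only the t-input order survives.
h(t1, t2) collapses to t1 ⊕ t2
h(h(t1, t2), t3) collapses to t1 ⊕ t2 ⊕ t3
g3(h(h(t1, t2), t3), t5, t4) collapses to t1 ⊕ t2 ⊕ t3 ⊕ t5 ⊕ t4


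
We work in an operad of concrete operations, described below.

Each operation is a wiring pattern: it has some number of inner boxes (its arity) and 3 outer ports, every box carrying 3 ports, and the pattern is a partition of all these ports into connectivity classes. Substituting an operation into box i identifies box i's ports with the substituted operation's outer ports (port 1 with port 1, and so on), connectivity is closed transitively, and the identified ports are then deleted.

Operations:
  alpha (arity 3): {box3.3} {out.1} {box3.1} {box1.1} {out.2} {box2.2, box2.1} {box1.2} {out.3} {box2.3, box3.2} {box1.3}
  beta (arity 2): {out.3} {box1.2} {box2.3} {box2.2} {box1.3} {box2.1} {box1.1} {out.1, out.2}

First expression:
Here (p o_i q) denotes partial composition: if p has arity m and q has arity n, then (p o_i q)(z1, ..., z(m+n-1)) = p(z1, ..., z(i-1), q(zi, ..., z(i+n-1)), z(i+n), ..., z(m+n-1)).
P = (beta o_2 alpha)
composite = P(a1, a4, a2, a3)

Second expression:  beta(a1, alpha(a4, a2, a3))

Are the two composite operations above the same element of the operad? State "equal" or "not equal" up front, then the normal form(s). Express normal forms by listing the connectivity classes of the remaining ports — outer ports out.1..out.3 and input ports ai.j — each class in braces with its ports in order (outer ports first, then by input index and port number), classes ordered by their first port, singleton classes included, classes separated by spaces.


equal; the common form is {out.1, out.2} {out.3} {a1.1} {a1.2} {a1.3} {a2.1, a2.2} {a2.3, a3.2} {a3.1} {a3.3} {a4.1} {a4.2} {a4.3}

The first expression, normalized: {out.1, out.2} {out.3} {a1.1} {a1.2} {a1.3} {a2.1, a2.2} {a2.3, a3.2} {a3.1} {a3.3} {a4.1} {a4.2} {a4.3}
The second expression, normalized: {out.1, out.2} {out.3} {a1.1} {a1.2} {a1.3} {a2.1, a2.2} {a2.3, a3.2} {a3.1} {a3.3} {a4.1} {a4.2} {a4.3}
One common form — equal.


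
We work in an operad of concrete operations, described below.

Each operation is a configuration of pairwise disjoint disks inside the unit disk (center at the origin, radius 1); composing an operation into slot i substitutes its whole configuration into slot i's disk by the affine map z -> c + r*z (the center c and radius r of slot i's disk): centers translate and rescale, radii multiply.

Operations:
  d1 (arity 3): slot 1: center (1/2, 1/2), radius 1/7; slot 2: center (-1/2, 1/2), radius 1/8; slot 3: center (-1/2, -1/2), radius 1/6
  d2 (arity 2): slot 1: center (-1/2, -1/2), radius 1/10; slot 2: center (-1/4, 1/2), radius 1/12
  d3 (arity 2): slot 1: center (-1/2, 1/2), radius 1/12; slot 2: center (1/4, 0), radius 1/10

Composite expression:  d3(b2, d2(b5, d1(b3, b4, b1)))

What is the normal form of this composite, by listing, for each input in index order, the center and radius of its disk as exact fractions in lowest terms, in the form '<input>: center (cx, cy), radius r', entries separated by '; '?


b1: center (53/240, 11/240), radius 1/720; b2: center (-1/2, 1/2), radius 1/12; b3: center (11/48, 13/240), radius 1/840; b4: center (53/240, 13/240), radius 1/960; b5: center (1/5, -1/20), radius 1/100

Follow each b-input down from d3: c' goes to c + r*c', radius to r*r'.
input b2: applying the 1 nested substitution gives center (-1/2, 1/2), radius 1/12
input b5: applying the 2 nested substitutions gives center (1/5, -1/20), radius 1/100
input b3: applying the 3 nested substitutions gives center (11/48, 13/240), radius 1/840
input b4: applying the 3 nested substitutions gives center (53/240, 13/240), radius 1/960
input b1: applying the 3 nested substitutions gives center (53/240, 11/240), radius 1/720


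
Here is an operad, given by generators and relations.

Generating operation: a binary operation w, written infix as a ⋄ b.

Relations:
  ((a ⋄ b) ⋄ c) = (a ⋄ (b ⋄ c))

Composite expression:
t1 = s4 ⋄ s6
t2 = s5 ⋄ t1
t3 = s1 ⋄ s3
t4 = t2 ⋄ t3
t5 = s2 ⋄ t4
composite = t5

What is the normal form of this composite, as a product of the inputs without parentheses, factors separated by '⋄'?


s2 ⋄ s5 ⋄ s4 ⋄ s6 ⋄ s1 ⋄ s3

Every regrouping of w is equal, so read the s-inputs in written order.
(s4 ⋄ s6) spells out as s4 ⋄ s6
(s5 ⋄ (s4 ⋄ s6)) spells out as s5 ⋄ s4 ⋄ s6
(s1 ⋄ s3) spells out as s1 ⋄ s3
((s5 ⋄ (s4 ⋄ s6)) ⋄ (s1 ⋄ s3)) spells out as s5 ⋄ s4 ⋄ s6 ⋄ s1 ⋄ s3
(s2 ⋄ ((s5 ⋄ (s4 ⋄ s6)) ⋄ (s1 ⋄ s3))) spells out as s2 ⋄ s5 ⋄ s4 ⋄ s6 ⋄ s1 ⋄ s3


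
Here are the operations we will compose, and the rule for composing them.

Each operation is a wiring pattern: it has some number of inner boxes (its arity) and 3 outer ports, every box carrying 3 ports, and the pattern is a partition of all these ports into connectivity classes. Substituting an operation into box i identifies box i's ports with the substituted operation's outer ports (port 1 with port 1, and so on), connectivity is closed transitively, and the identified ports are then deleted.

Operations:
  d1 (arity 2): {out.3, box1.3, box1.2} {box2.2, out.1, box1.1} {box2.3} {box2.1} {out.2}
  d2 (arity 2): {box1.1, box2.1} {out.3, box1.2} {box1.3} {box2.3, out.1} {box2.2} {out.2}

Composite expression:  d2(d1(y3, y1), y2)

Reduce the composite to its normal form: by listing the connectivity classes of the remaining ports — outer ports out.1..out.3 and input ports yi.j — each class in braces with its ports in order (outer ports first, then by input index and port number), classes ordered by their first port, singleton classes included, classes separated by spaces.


{out.1, y2.3} {out.2} {out.3} {y1.1} {y1.2, y2.1, y3.1} {y1.3} {y2.2} {y3.2, y3.3}

Treat the ports identified at d2 as solder joints: merge, then drop.
stage d1: inputs (y3, y1), connectivity {out.1, y1.2, y3.1} {out.2} {out.3, y3.2, y3.3} {y1.1} {y1.3}, out.j its boundary
stage d2: inputs (y3, y1, y2), connectivity {out.1, y2.3} {out.2} {out.3} {y1.1} {y1.2, y2.1, y3.1} {y1.3} {y2.2} {y3.2, y3.3}, out.j its boundary


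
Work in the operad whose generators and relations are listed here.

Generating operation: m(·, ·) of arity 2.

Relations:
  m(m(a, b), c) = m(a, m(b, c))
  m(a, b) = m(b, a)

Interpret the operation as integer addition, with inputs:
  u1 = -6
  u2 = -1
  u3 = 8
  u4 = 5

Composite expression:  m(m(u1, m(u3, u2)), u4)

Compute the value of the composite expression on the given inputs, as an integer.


6

m(u3, u2) = 7
m(u1, m(u3, u2)) = 1
m(m(u1, m(u3, u2)), u4) = 6


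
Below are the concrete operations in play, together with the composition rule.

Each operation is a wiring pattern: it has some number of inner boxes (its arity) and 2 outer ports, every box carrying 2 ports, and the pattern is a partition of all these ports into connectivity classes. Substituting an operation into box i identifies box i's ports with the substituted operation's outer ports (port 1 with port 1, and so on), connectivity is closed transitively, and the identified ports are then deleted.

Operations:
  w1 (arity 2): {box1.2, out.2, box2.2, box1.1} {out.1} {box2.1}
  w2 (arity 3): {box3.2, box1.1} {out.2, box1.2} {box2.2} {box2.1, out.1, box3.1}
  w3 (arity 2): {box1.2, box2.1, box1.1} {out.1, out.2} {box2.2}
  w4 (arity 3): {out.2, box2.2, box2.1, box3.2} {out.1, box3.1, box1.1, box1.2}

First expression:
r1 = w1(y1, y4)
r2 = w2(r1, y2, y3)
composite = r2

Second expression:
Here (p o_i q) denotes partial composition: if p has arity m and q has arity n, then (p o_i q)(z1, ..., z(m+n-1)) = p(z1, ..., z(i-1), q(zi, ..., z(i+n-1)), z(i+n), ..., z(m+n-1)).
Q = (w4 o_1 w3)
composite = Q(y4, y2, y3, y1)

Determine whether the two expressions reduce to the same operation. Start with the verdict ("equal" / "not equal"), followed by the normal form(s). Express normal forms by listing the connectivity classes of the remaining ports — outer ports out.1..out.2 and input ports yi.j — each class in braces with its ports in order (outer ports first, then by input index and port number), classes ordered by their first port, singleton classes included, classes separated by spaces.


not equal — first {out.1, y2.1, y3.1} {out.2, y1.1, y1.2, y4.2} {y2.2} {y3.2} {y4.1}, second {out.1, y1.1} {out.2, y1.2, y3.1, y3.2} {y2.1, y4.1, y4.2} {y2.2}


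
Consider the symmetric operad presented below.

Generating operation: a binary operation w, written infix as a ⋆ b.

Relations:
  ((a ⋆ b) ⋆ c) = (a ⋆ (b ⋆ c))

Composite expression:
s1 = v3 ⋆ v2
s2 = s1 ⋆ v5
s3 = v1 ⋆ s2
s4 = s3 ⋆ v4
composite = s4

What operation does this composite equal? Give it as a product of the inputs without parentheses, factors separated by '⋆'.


All parenthesizations of w agree; list the v-inputs left to right.
(v3 ⋆ v2) flattens to v3 ⋆ v2
((v3 ⋆ v2) ⋆ v5) flattens to v3 ⋆ v2 ⋆ v5
(v1 ⋆ ((v3 ⋆ v2) ⋆ v5)) flattens to v1 ⋆ v3 ⋆ v2 ⋆ v5
((v1 ⋆ ((v3 ⋆ v2) ⋆ v5)) ⋆ v4) flattens to v1 ⋆ v3 ⋆ v2 ⋆ v5 ⋆ v4

v1 ⋆ v3 ⋆ v2 ⋆ v5 ⋆ v4


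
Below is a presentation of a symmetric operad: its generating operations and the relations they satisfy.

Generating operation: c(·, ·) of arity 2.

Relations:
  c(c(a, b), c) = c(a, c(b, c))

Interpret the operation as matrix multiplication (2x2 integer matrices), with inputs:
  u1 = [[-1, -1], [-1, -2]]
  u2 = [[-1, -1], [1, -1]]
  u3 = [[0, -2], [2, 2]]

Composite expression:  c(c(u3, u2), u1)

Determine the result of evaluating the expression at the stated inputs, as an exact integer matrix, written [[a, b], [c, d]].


c(u3, u2) = [[-2, 2], [0, -4]]
c(c(u3, u2), u1) = [[0, -2], [4, 8]]

[[0, -2], [4, 8]]


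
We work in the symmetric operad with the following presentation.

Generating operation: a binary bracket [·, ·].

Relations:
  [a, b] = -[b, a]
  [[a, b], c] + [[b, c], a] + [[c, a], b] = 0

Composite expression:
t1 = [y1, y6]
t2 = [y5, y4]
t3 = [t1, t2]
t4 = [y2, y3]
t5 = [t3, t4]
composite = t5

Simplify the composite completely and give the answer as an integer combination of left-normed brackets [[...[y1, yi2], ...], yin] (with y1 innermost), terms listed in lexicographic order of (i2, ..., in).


-[[[[[y1, y6], y4], y5], y2], y3] + [[[[[y1, y6], y4], y5], y3], y2] + [[[[[y1, y6], y5], y4], y2], y3] - [[[[[y1, y6], y5], y4], y3], y2]

A multilinear Lie element is pinned by y1-initial words (y1 innermost).
Composite bracket: [[[y1, y6], [y5, y4]], [y2, y3]]
The bracket unfolds into 32 signed words via [a, b] = ab - ba (2^5 = 32).
Words beginning with y1 determine it all:
  y1y6y4y5y2y3 (sign -1) contributes -[[[[[y1, y6], y4], y5], y2], y3]
  y1y6y4y5y3y2 (sign +1) contributes +[[[[[y1, y6], y4], y5], y3], y2]
  y1y6y5y4y2y3 (sign +1) contributes +[[[[[y1, y6], y5], y4], y2], y3]
  y1y6y5y4y3y2 (sign -1) contributes -[[[[[y1, y6], y5], y4], y3], y2]


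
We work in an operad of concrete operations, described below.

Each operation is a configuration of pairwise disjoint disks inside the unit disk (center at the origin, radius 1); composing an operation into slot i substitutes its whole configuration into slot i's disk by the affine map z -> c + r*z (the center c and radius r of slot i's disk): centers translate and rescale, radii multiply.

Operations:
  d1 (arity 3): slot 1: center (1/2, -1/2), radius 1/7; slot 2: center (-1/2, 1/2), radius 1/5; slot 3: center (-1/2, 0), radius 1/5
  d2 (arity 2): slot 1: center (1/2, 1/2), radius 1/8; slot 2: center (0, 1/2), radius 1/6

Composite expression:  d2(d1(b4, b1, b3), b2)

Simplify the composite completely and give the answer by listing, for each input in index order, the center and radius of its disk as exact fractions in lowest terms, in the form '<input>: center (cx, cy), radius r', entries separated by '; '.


b1: center (7/16, 9/16), radius 1/40; b2: center (0, 1/2), radius 1/6; b3: center (7/16, 1/2), radius 1/40; b4: center (9/16, 7/16), radius 1/56

Below d2, radii multiply path by path; the b-disk centers shift.
for b4, the 2-step affine chain lands on center (9/16, 7/16), radius 1/56
for b1, the 2-step affine chain lands on center (7/16, 9/16), radius 1/40
for b3, the 2-step affine chain lands on center (7/16, 1/2), radius 1/40
for b2, the 1-step affine chain lands on center (0, 1/2), radius 1/6
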